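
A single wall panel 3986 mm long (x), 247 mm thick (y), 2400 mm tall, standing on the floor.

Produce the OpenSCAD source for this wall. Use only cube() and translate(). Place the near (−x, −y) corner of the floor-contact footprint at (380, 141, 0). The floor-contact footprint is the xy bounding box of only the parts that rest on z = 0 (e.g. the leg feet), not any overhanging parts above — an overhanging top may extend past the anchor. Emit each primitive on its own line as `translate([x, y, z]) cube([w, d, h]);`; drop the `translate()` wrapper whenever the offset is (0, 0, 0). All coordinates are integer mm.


translate([380, 141, 0]) cube([3986, 247, 2400]);


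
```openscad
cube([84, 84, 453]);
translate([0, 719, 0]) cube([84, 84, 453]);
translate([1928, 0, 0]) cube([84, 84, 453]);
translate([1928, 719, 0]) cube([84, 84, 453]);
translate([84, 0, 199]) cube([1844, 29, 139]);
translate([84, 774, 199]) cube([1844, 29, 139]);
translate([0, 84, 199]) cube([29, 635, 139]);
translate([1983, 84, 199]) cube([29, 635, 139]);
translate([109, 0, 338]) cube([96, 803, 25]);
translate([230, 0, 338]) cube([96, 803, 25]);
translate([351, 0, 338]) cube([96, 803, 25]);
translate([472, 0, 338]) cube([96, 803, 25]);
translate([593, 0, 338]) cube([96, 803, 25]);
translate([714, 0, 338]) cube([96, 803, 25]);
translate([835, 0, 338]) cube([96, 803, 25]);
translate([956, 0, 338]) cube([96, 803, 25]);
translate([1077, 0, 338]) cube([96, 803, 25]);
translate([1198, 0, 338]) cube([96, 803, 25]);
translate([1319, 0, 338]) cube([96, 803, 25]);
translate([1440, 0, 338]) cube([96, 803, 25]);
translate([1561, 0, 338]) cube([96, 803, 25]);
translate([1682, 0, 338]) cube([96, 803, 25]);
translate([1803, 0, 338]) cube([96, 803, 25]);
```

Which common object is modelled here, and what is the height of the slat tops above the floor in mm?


A bed frame. The slat-top height is 363 mm.

Four posts, four rails, and a row of slats — a bed frame. Slats sit on the rails at z = 199 + 139 = 338; with slat thickness 25, the top is 363 mm.


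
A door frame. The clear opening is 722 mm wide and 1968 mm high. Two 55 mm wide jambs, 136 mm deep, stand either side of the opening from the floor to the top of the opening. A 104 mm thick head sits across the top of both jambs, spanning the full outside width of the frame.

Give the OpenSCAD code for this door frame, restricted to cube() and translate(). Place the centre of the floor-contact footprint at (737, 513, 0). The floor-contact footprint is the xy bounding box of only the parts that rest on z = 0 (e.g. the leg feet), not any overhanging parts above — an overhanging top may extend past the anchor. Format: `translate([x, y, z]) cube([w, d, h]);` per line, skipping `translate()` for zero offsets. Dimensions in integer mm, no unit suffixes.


translate([321, 445, 0]) cube([55, 136, 1968]);
translate([1098, 445, 0]) cube([55, 136, 1968]);
translate([321, 445, 1968]) cube([832, 136, 104]);


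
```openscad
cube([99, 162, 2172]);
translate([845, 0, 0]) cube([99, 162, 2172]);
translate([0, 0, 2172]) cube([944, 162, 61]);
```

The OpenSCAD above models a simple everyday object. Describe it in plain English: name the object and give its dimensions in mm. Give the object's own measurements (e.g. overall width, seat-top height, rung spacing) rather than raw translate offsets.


A door frame. The clear opening is 746 mm wide and 2172 mm high. Two 99 mm wide jambs, 162 mm deep, stand either side of the opening from the floor to the top of the opening. A 61 mm thick head sits across the top of both jambs, spanning the full outside width of the frame.


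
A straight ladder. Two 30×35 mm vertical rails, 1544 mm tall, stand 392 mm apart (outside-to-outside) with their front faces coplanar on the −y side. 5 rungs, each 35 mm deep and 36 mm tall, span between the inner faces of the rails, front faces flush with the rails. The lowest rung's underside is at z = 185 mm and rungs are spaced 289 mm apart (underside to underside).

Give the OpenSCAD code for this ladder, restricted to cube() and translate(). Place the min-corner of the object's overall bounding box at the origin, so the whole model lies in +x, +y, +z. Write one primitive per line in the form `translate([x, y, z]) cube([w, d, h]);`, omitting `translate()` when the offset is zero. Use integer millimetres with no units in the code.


// rung span = 392 - 2*30 = 332
// rung[k] z = 185 + k*289
cube([30, 35, 1544]);
translate([362, 0, 0]) cube([30, 35, 1544]);
translate([30, 0, 185]) cube([332, 35, 36]);
translate([30, 0, 474]) cube([332, 35, 36]);
translate([30, 0, 763]) cube([332, 35, 36]);
translate([30, 0, 1052]) cube([332, 35, 36]);
translate([30, 0, 1341]) cube([332, 35, 36]);


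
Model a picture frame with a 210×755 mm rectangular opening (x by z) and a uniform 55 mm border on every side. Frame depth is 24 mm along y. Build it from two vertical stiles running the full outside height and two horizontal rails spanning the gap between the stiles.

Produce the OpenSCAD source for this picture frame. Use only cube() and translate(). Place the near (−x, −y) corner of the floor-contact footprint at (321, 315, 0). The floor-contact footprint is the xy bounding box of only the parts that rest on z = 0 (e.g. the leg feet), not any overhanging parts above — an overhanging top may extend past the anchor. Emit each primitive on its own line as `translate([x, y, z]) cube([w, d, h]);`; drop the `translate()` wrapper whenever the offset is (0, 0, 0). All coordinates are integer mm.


translate([321, 315, 0]) cube([55, 24, 865]);
translate([586, 315, 0]) cube([55, 24, 865]);
translate([376, 315, 0]) cube([210, 24, 55]);
translate([376, 315, 810]) cube([210, 24, 55]);


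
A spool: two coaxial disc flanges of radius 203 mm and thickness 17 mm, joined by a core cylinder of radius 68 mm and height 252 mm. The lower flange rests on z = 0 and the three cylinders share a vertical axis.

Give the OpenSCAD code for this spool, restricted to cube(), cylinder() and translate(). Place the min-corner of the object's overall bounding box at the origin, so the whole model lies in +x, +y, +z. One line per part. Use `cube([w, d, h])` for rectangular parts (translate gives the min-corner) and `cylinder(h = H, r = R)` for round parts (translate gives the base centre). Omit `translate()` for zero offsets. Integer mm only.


translate([203, 203, 0]) cylinder(h = 17, r = 203);
translate([203, 203, 17]) cylinder(h = 252, r = 68);
translate([203, 203, 269]) cylinder(h = 17, r = 203);


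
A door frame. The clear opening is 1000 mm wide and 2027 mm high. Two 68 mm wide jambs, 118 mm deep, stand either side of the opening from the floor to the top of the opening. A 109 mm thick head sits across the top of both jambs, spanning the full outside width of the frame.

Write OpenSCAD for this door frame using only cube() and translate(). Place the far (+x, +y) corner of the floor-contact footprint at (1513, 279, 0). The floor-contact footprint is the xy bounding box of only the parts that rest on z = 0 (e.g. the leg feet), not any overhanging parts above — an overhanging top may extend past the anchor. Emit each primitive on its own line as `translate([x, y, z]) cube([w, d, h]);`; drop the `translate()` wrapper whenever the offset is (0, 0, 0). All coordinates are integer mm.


translate([377, 161, 0]) cube([68, 118, 2027]);
translate([1445, 161, 0]) cube([68, 118, 2027]);
translate([377, 161, 2027]) cube([1136, 118, 109]);


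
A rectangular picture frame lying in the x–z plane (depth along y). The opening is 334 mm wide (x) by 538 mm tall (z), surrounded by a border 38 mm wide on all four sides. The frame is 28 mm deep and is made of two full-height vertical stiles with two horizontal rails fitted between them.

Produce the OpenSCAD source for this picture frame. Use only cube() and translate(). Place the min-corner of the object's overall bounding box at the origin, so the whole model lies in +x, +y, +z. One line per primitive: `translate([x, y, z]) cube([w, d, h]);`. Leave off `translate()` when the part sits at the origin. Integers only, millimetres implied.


cube([38, 28, 614]);
translate([372, 0, 0]) cube([38, 28, 614]);
translate([38, 0, 0]) cube([334, 28, 38]);
translate([38, 0, 576]) cube([334, 28, 38]);


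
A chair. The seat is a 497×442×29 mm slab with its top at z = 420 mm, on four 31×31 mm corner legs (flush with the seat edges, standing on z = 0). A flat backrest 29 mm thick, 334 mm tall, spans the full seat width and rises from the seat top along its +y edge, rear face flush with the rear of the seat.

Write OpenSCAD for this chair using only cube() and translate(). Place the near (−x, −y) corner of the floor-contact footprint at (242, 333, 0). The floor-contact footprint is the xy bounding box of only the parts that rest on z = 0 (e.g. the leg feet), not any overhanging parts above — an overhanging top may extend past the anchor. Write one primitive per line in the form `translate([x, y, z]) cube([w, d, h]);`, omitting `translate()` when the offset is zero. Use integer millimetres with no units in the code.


translate([242, 333, 391]) cube([497, 442, 29]);
translate([242, 333, 0]) cube([31, 31, 391]);
translate([708, 333, 0]) cube([31, 31, 391]);
translate([242, 744, 0]) cube([31, 31, 391]);
translate([708, 744, 0]) cube([31, 31, 391]);
translate([242, 746, 420]) cube([497, 29, 334]);


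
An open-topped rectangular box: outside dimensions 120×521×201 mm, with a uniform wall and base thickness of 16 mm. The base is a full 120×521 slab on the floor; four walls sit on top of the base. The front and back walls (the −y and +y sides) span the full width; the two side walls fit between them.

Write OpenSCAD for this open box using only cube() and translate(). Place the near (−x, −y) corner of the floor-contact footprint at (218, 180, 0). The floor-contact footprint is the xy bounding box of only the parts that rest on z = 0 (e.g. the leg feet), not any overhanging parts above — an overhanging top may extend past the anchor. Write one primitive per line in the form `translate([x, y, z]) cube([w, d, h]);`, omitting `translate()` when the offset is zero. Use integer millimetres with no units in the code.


translate([218, 180, 0]) cube([120, 521, 16]);
translate([218, 180, 16]) cube([120, 16, 185]);
translate([218, 685, 16]) cube([120, 16, 185]);
translate([218, 196, 16]) cube([16, 489, 185]);
translate([322, 196, 16]) cube([16, 489, 185]);


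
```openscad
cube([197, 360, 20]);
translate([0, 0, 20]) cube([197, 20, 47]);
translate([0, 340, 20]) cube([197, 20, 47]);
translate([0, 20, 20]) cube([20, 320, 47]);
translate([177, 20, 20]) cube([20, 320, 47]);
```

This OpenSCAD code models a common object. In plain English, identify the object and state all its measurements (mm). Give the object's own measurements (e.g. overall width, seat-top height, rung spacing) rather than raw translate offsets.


An open-topped rectangular box: outside dimensions 197×360×67 mm, with a uniform wall and base thickness of 20 mm. The base is a full 197×360 slab on the floor; four walls sit on top of the base. The front and back walls (the −y and +y sides) span the full width; the two side walls fit between them.


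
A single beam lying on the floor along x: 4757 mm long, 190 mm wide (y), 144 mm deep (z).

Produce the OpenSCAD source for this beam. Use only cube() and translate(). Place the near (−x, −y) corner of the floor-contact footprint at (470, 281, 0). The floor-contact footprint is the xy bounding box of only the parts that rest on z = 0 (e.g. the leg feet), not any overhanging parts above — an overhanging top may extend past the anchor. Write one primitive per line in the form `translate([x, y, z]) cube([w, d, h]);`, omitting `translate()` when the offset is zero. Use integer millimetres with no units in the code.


translate([470, 281, 0]) cube([4757, 190, 144]);


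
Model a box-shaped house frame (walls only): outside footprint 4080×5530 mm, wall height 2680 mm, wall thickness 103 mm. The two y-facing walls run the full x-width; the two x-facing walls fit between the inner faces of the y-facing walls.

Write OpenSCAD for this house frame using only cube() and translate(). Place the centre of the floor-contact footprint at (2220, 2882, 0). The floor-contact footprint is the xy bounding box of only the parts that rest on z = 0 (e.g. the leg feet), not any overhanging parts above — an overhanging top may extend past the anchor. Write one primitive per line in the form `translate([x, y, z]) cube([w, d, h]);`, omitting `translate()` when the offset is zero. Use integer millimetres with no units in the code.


translate([180, 117, 0]) cube([4080, 103, 2680]);
translate([180, 5544, 0]) cube([4080, 103, 2680]);
translate([180, 220, 0]) cube([103, 5324, 2680]);
translate([4157, 220, 0]) cube([103, 5324, 2680]);


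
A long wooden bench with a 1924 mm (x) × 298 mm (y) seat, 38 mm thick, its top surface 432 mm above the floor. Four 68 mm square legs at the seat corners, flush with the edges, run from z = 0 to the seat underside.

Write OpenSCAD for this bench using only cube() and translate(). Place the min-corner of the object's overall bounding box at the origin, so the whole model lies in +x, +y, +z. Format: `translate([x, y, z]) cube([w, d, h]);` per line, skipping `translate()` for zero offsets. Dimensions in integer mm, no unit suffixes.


// leg_h = 432 − 38 = 394
translate([0, 0, 394]) cube([1924, 298, 38]);
cube([68, 68, 394]);
translate([0, 230, 0]) cube([68, 68, 394]);
translate([1856, 0, 0]) cube([68, 68, 394]);
translate([1856, 230, 0]) cube([68, 68, 394]);


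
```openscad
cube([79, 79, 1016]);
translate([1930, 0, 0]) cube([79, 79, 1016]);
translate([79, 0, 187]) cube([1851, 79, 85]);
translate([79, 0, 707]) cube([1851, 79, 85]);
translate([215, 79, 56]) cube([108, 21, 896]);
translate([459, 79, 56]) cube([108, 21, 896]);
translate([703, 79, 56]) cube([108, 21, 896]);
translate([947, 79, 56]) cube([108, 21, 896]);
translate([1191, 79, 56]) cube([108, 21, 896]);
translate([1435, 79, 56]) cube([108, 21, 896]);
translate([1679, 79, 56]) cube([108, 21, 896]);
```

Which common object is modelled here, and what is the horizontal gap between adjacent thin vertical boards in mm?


A fence section. The picket gap is 136 mm.

Two posts, two rails, 7 pickets — a fence section. Span 1851 mm holds 7 pickets of 108 mm with 8 equal gaps: ⌊(1851 − 7·108) / 8⌋ = 136 mm.


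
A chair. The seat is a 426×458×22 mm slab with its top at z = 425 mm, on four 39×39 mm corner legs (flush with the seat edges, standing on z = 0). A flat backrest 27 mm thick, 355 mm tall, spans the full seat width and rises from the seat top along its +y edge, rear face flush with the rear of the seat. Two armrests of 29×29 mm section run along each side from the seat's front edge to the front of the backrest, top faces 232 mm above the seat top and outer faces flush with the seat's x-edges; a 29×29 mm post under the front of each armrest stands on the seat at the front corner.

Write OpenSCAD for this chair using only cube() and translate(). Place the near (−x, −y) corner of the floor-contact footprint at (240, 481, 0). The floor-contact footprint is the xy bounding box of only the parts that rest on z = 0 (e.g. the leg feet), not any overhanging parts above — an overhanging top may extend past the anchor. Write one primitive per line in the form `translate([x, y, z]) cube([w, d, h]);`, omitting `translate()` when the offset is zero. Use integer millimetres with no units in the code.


translate([240, 481, 403]) cube([426, 458, 22]);
translate([240, 481, 0]) cube([39, 39, 403]);
translate([627, 481, 0]) cube([39, 39, 403]);
translate([240, 900, 0]) cube([39, 39, 403]);
translate([627, 900, 0]) cube([39, 39, 403]);
translate([240, 912, 425]) cube([426, 27, 355]);
translate([240, 481, 628]) cube([29, 431, 29]);
translate([637, 481, 628]) cube([29, 431, 29]);
translate([240, 481, 425]) cube([29, 29, 203]);
translate([637, 481, 425]) cube([29, 29, 203]);


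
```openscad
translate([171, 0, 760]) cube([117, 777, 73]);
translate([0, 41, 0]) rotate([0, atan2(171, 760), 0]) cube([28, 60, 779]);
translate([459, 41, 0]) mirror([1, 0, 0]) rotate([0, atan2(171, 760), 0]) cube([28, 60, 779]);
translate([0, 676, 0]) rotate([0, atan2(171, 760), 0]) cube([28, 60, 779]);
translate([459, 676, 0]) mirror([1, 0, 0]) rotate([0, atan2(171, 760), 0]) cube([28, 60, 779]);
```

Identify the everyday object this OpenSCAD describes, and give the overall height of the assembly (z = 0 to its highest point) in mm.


A sawhorse. The overall height is 833 mm.

A beam across two mirrored pairs of raked legs — a sawhorse. The beam's underside is at z = 760 (matching the legs' vertical rise in atan2(171, 760)) and the beam is 73 mm tall, so its top is at 760 + 73 = 833 mm. The raked legs top out at the beam's underside, so that is the highest point.


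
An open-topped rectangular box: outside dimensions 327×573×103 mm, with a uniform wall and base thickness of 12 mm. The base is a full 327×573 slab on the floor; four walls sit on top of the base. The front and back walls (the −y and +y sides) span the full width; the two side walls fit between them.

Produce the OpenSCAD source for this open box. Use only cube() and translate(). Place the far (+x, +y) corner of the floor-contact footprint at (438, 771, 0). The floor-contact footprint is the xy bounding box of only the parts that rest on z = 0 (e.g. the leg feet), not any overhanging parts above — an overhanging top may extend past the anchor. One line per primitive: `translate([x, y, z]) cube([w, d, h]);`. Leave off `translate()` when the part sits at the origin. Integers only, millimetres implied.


translate([111, 198, 0]) cube([327, 573, 12]);
translate([111, 198, 12]) cube([327, 12, 91]);
translate([111, 759, 12]) cube([327, 12, 91]);
translate([111, 210, 12]) cube([12, 549, 91]);
translate([426, 210, 12]) cube([12, 549, 91]);


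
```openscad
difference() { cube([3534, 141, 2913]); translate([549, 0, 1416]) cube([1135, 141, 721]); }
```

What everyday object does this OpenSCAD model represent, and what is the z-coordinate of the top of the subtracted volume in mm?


A wall with a window opening. The window head height is 2137 mm.

A wall with a rectangular opening subtracted — a window. Sill at z = 1416, opening 721 mm tall, so the head is at 1416 + 721 = 2137 mm.


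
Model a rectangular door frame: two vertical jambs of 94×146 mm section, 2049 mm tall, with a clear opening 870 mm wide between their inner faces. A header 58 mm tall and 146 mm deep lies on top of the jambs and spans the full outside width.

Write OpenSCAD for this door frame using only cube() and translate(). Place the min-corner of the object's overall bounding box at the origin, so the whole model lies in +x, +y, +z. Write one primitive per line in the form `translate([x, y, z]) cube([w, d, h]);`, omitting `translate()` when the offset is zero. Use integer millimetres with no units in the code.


cube([94, 146, 2049]);
translate([964, 0, 0]) cube([94, 146, 2049]);
translate([0, 0, 2049]) cube([1058, 146, 58]);


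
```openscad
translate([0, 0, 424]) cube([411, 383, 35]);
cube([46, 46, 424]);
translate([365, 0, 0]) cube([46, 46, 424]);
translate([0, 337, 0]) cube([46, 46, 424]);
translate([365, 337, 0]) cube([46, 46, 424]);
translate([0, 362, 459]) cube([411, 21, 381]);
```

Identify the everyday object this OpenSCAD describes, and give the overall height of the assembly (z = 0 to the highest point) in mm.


A chair. The overall height is 840 mm.

A slab on four corner posts with a tall panel at the back — a chair. The seat slab sits at z = 424 with thickness 35, and the 381 mm backrest starts at the seat top, so the overall height is 424 + 35 + 381 = 840 mm.


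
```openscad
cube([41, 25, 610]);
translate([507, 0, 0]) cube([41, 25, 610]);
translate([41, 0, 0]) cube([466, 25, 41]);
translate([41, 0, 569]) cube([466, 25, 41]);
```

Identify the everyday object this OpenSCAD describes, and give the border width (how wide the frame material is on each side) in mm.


A picture frame. The border width is 41 mm.

Four thin pieces enclosing a rectangular opening — a picture frame. The two full-height stiles are 610 mm tall; the top rail sits at z = 569 and is 41 mm tall, so the border above the opening is 610 − 569 = 41 mm, matching the stile x-width.


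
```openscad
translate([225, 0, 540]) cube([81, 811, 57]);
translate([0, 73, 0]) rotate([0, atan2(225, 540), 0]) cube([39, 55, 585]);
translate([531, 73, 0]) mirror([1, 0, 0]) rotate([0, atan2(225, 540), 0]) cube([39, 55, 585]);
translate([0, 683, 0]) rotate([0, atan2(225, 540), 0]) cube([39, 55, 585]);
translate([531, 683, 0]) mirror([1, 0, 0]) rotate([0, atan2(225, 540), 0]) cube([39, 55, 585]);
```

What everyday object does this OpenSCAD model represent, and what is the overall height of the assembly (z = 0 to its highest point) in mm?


A sawhorse. The overall height is 597 mm.

A beam across two mirrored pairs of raked legs — a sawhorse. The beam's underside is at z = 540 (matching the legs' vertical rise in atan2(225, 540)) and the beam is 57 mm tall, so its top is at 540 + 57 = 597 mm. The raked legs top out at the beam's underside, so that is the highest point.


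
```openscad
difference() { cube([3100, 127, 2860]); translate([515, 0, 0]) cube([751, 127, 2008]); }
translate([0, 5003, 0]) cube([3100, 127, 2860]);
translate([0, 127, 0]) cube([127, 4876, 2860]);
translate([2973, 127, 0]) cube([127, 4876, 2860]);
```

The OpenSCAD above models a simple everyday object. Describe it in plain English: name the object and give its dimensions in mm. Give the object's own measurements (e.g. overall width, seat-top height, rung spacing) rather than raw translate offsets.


A single room: four walls, each 2860 mm tall and 127 mm thick, enclosing an outside footprint 3100×5130 mm (x × y), no floor or roof. The front and back walls (−y and +y sides) run the full x-width; the side walls fit between their inner faces. A door opening 751 mm wide and 2008 mm tall is cut through the front wall from the floor up, its −x edge 515 mm from the wall's −x end.


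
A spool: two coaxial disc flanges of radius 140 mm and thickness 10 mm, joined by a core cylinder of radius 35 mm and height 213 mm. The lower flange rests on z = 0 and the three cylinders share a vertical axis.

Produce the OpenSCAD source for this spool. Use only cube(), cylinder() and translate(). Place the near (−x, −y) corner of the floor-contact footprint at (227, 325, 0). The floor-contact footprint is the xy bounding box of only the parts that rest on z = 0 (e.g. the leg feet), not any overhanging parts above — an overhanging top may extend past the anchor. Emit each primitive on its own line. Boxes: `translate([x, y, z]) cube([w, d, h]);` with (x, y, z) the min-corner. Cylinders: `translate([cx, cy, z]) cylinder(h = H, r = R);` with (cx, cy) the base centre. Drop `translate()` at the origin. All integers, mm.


translate([367, 465, 0]) cylinder(h = 10, r = 140);
translate([367, 465, 10]) cylinder(h = 213, r = 35);
translate([367, 465, 223]) cylinder(h = 10, r = 140);


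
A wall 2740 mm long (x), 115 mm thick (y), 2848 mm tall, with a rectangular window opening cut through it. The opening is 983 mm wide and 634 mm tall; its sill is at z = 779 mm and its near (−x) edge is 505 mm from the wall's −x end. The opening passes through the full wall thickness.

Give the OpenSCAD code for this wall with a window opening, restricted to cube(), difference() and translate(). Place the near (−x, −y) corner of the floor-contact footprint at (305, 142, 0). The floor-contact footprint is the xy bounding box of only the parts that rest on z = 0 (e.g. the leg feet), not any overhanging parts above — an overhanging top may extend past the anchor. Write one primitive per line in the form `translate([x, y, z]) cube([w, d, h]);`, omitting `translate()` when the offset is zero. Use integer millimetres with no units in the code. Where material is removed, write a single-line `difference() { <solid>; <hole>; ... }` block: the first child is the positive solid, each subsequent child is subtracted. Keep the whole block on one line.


difference() { translate([305, 142, 0]) cube([2740, 115, 2848]); translate([810, 142, 779]) cube([983, 115, 634]); }


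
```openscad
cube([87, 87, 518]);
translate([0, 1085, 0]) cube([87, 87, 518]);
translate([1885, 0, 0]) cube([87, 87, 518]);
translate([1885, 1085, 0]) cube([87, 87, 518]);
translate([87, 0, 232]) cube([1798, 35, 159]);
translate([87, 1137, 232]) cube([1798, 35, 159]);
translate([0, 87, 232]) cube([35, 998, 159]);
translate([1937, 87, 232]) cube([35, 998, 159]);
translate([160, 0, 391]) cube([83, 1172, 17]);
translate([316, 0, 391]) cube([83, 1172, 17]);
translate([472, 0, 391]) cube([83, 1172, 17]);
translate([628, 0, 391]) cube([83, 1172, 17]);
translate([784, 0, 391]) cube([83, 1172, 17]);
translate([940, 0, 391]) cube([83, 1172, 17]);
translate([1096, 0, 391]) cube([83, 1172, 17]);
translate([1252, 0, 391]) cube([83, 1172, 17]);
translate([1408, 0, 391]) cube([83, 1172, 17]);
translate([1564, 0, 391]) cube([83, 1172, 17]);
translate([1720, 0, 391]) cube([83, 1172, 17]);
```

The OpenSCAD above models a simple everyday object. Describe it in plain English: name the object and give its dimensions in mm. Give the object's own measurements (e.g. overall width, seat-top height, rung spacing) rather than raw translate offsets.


A bed frame 1972 mm long (x) by 1172 mm wide (y). Four 87×87 mm corner posts, 518 mm tall, at the corners of the footprint. Four rails of 35 mm thickness and 159 mm height run between adjacent posts with their undersides at z = 232 mm, their outer faces flush with the outside of the frame (the two x-running rails run between the posts' inner faces; the two y-running rails run between the posts' inner faces). 11 slats, each 83 mm wide (x) and 17 mm thick, lie across the top of the two x-running rails, running the full 1172 mm width of the frame in y; along x they sit between the end posts with a 73 mm gap after the −x posts and between neighbouring slats, leaving 82 mm before the +x posts.


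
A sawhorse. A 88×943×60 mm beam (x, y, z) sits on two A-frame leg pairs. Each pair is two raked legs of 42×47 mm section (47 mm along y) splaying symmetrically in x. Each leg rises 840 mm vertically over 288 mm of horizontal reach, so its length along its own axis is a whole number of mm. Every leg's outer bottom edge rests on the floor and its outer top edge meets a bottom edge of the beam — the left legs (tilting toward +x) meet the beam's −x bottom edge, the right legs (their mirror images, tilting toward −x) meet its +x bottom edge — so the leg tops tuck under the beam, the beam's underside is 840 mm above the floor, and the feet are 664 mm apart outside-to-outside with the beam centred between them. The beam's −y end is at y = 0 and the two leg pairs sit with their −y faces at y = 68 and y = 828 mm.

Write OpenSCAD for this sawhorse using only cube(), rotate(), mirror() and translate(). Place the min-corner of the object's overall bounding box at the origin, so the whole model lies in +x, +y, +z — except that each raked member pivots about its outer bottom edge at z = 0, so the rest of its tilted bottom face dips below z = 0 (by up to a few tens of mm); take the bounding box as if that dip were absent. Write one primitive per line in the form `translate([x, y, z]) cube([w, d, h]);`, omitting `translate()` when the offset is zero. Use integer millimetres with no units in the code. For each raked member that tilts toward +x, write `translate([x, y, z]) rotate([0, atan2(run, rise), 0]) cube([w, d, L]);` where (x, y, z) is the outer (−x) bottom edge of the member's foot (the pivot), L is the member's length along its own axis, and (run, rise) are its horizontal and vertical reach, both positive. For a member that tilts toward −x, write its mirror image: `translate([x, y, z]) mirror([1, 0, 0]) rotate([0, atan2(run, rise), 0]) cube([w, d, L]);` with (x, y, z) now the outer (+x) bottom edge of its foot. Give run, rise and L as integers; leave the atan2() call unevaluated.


translate([288, 0, 840]) cube([88, 943, 60]);
translate([0, 68, 0]) rotate([0, atan2(288, 840), 0]) cube([42, 47, 888]);
translate([664, 68, 0]) mirror([1, 0, 0]) rotate([0, atan2(288, 840), 0]) cube([42, 47, 888]);
translate([0, 828, 0]) rotate([0, atan2(288, 840), 0]) cube([42, 47, 888]);
translate([664, 828, 0]) mirror([1, 0, 0]) rotate([0, atan2(288, 840), 0]) cube([42, 47, 888]);


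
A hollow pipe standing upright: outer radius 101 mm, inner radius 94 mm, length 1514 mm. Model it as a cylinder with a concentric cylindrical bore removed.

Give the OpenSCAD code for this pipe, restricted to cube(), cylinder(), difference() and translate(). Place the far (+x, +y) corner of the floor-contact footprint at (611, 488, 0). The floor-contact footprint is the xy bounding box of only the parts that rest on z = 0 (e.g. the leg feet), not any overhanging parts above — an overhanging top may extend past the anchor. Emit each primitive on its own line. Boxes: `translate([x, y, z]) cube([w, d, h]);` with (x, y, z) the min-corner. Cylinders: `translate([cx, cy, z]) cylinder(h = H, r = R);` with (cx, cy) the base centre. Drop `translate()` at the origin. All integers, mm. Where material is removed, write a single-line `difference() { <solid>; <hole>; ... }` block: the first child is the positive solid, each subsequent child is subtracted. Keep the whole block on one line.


difference() { translate([510, 387, 0]) cylinder(h = 1514, r = 101); translate([510, 387, 0]) cylinder(h = 1514, r = 94); }


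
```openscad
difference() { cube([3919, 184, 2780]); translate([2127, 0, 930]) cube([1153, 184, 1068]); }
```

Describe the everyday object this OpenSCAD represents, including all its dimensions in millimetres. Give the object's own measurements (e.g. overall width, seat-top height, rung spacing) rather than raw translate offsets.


A wall 3919 mm long (x), 184 mm thick (y), 2780 mm tall, with a rectangular window opening cut through it. The opening is 1153 mm wide and 1068 mm tall; its sill is at z = 930 mm and its near (−x) edge is 2127 mm from the wall's −x end. The opening passes through the full wall thickness.


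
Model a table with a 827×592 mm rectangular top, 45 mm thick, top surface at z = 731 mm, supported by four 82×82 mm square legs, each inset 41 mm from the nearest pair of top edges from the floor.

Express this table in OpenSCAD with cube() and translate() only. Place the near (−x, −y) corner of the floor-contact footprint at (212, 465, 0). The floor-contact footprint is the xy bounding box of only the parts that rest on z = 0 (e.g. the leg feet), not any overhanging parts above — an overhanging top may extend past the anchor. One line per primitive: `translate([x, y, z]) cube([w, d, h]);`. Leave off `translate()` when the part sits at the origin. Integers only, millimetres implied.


translate([171, 424, 686]) cube([827, 592, 45]);
translate([212, 465, 0]) cube([82, 82, 686]);
translate([875, 465, 0]) cube([82, 82, 686]);
translate([212, 893, 0]) cube([82, 82, 686]);
translate([875, 893, 0]) cube([82, 82, 686]);


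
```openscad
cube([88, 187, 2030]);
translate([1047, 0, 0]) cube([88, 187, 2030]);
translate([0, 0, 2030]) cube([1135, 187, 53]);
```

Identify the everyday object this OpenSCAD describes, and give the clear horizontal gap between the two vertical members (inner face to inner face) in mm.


A door frame. The clear opening width is 959 mm.

Two 2030 mm tall posts with a header on top — a door frame. The left jamb is 88 mm wide at x = 0; the right jamb starts at x = 1047. The clear opening is 1047 − 88 = 959 mm.


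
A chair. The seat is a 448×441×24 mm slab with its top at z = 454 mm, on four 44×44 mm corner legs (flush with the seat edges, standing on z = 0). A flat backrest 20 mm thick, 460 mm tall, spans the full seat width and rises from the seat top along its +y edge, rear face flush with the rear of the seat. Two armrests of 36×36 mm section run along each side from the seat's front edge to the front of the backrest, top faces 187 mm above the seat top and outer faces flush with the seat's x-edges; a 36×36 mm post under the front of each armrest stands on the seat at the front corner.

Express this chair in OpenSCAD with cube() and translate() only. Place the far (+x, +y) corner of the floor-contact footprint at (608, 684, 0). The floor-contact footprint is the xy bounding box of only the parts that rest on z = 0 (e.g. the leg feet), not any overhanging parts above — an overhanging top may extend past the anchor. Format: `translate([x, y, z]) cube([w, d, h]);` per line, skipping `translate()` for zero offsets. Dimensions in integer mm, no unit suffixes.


translate([160, 243, 430]) cube([448, 441, 24]);
translate([160, 243, 0]) cube([44, 44, 430]);
translate([564, 243, 0]) cube([44, 44, 430]);
translate([160, 640, 0]) cube([44, 44, 430]);
translate([564, 640, 0]) cube([44, 44, 430]);
translate([160, 664, 454]) cube([448, 20, 460]);
translate([160, 243, 605]) cube([36, 421, 36]);
translate([572, 243, 605]) cube([36, 421, 36]);
translate([160, 243, 454]) cube([36, 36, 151]);
translate([572, 243, 454]) cube([36, 36, 151]);


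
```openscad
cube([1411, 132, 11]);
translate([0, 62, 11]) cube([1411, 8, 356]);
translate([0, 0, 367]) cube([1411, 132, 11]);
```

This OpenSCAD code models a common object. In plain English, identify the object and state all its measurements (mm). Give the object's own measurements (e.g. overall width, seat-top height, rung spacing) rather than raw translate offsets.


An I-beam lying along x, 1411 mm long. Overall section height 378 mm. Two flanges 132 mm wide (y) and 11 mm thick, one on the floor and one at the top; a web 8 mm thick runs between them, centred on the flange width.


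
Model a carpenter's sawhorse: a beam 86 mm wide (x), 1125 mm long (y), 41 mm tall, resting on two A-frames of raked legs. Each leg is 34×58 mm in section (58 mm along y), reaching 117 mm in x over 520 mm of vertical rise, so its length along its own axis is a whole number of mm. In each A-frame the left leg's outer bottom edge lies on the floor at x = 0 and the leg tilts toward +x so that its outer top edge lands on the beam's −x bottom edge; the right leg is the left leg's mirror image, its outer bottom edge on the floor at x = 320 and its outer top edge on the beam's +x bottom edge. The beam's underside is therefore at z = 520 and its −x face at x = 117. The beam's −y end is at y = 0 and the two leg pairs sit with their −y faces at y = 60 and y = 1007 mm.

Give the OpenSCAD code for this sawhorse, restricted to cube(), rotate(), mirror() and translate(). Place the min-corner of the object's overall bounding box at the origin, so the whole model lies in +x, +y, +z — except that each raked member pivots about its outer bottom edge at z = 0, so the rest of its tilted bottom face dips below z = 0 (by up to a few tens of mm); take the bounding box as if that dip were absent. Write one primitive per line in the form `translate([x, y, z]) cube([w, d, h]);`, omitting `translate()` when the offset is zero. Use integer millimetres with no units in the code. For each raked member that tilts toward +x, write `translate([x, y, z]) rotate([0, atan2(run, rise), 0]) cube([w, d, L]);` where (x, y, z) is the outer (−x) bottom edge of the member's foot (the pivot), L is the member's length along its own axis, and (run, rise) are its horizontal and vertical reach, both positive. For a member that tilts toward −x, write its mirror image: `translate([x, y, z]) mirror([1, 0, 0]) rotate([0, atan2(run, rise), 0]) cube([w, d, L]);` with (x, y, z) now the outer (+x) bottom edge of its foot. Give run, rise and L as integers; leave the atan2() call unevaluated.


translate([117, 0, 520]) cube([86, 1125, 41]);
translate([0, 60, 0]) rotate([0, atan2(117, 520), 0]) cube([34, 58, 533]);
translate([320, 60, 0]) mirror([1, 0, 0]) rotate([0, atan2(117, 520), 0]) cube([34, 58, 533]);
translate([0, 1007, 0]) rotate([0, atan2(117, 520), 0]) cube([34, 58, 533]);
translate([320, 1007, 0]) mirror([1, 0, 0]) rotate([0, atan2(117, 520), 0]) cube([34, 58, 533]);


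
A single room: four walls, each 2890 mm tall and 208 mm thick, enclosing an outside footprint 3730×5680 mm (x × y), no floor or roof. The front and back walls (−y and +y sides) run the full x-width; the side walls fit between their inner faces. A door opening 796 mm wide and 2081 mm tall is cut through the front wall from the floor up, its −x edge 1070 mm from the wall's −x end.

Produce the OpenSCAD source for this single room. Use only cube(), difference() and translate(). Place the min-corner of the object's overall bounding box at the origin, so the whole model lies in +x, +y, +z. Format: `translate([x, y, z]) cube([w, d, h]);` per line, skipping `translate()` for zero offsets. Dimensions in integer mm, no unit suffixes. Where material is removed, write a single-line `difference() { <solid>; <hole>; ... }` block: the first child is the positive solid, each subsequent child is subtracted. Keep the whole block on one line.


difference() { cube([3730, 208, 2890]); translate([1070, 0, 0]) cube([796, 208, 2081]); }
translate([0, 5472, 0]) cube([3730, 208, 2890]);
translate([0, 208, 0]) cube([208, 5264, 2890]);
translate([3522, 208, 0]) cube([208, 5264, 2890]);


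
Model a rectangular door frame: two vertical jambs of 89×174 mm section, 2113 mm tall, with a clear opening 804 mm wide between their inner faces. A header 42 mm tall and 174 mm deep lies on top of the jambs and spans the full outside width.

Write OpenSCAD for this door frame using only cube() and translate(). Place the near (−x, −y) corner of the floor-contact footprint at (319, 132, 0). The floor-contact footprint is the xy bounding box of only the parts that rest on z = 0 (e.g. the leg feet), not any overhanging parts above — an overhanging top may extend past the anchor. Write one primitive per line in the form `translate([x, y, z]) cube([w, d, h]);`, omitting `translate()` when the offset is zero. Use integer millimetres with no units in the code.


translate([319, 132, 0]) cube([89, 174, 2113]);
translate([1212, 132, 0]) cube([89, 174, 2113]);
translate([319, 132, 2113]) cube([982, 174, 42]);


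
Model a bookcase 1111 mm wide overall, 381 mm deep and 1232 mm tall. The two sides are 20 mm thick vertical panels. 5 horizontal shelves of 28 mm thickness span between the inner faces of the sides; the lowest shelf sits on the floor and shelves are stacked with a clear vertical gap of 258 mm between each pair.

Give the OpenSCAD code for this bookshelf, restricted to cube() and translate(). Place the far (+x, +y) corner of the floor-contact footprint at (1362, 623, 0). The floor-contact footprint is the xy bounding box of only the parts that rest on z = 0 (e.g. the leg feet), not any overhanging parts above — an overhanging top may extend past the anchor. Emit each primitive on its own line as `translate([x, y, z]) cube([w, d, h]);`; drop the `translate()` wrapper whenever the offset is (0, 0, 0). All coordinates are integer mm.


translate([251, 242, 0]) cube([20, 381, 1232]);
translate([1342, 242, 0]) cube([20, 381, 1232]);
translate([271, 242, 0]) cube([1071, 381, 28]);
translate([271, 242, 286]) cube([1071, 381, 28]);
translate([271, 242, 572]) cube([1071, 381, 28]);
translate([271, 242, 858]) cube([1071, 381, 28]);
translate([271, 242, 1144]) cube([1071, 381, 28]);


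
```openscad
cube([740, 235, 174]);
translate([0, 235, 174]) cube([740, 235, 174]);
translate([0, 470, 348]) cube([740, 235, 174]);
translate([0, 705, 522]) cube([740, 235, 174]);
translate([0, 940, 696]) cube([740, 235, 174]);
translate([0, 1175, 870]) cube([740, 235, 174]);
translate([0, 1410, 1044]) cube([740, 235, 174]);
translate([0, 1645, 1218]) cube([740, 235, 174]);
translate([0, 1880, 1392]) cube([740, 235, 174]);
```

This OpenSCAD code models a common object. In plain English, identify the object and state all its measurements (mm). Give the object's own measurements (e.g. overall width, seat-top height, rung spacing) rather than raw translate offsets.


A straight staircase of 9 solid steps. Each step is 740 mm wide (x), 235 mm deep (y, the going) and 174 mm tall (the rise). The first step rests on the floor; each subsequent step sits one going further in +y and one rise higher in +z, directly behind and above the previous step with no overlap.
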